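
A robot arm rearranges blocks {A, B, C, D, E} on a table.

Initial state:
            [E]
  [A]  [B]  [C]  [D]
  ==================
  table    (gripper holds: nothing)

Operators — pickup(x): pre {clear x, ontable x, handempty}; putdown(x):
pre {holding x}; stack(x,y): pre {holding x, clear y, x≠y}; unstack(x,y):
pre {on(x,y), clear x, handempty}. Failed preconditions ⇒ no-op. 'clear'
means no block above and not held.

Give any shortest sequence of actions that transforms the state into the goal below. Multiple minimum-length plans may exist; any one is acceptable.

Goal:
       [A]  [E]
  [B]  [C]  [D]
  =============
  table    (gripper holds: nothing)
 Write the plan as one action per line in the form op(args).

unstack(E, C)
stack(E, D)
pickup(A)
stack(A, C)

step 1 (unstack(E, C)): towers=[A; B; C; D] holding=E
step 2 (stack(E, D)): towers=[A; B; C; D/E] holding=-
step 3 (pickup(A)): towers=[B; C; D/E] holding=A
step 4 (stack(A, C)): towers=[B; C/A; D/E] holding=-
goal check: towers=[B; C/A; D/E] holding=- — reached (length 4, optimal by BFS)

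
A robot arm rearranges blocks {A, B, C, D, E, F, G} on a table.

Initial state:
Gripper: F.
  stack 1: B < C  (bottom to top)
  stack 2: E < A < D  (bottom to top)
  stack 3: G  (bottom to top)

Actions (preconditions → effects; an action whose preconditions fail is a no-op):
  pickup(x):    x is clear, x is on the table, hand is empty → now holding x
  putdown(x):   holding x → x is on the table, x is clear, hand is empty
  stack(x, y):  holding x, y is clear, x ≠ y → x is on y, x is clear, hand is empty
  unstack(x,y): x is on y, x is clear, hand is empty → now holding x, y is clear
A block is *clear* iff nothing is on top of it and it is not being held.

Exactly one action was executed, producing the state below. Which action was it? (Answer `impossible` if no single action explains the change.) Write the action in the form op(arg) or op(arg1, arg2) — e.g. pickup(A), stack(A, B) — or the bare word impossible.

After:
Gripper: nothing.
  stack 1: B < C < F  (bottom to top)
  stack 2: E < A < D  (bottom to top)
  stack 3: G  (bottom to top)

target: towers=[B/C/F; E/A/D; G] holding=-
        putdown(F) → towers=[B/C; E/A/D; F; G] holding=-
       stack(F, G) → towers=[B/C; E/A/D; G/F] holding=-
       stack(F, D) → towers=[B/C; E/A/D/F; G] holding=-
       stack(F, C) → towers=[B/C/F; E/A/D; G] holding=-  ← match

stack(F, C)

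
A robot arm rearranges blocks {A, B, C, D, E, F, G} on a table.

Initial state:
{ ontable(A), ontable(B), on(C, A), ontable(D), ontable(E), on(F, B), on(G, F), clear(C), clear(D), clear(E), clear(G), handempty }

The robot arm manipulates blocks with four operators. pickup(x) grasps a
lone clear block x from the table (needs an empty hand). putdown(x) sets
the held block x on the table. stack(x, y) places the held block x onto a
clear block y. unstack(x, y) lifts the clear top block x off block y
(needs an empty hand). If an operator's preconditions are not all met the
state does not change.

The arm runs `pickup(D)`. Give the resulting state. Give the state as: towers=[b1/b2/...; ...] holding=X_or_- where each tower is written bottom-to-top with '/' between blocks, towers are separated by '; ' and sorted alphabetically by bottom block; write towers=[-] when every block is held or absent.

towers=[A/C; B/F/G; E] holding=D

before: towers=[A/C; B/F/G; D; E] holding=-
pre[pickup(D)]: clear(D) ok, ontable(D) ok, handempty ok
all met → apply pickup(D)
after:  towers=[A/C; B/F/G; E] holding=D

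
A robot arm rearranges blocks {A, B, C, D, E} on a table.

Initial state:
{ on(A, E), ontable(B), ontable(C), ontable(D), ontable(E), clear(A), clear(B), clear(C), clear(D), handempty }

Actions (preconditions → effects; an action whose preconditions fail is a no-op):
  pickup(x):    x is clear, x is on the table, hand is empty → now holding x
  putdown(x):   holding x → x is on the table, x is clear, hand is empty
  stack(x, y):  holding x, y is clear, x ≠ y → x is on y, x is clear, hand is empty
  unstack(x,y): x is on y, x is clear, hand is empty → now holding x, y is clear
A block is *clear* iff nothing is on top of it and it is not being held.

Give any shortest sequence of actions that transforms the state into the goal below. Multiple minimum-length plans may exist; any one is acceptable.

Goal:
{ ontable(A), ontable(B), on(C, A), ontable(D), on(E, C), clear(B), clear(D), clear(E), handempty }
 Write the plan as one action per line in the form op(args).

step 1 (unstack(A, E)): towers=[B; C; D; E] holding=A
step 2 (putdown(A)): towers=[A; B; C; D; E] holding=-
step 3 (pickup(C)): towers=[A; B; D; E] holding=C
step 4 (stack(C, A)): towers=[A/C; B; D; E] holding=-
step 5 (pickup(E)): towers=[A/C; B; D] holding=E
step 6 (stack(E, C)): towers=[A/C/E; B; D] holding=-
goal check: towers=[A/C/E; B; D] holding=- — reached (length 6, optimal by BFS)

unstack(A, E)
putdown(A)
pickup(C)
stack(C, A)
pickup(E)
stack(E, C)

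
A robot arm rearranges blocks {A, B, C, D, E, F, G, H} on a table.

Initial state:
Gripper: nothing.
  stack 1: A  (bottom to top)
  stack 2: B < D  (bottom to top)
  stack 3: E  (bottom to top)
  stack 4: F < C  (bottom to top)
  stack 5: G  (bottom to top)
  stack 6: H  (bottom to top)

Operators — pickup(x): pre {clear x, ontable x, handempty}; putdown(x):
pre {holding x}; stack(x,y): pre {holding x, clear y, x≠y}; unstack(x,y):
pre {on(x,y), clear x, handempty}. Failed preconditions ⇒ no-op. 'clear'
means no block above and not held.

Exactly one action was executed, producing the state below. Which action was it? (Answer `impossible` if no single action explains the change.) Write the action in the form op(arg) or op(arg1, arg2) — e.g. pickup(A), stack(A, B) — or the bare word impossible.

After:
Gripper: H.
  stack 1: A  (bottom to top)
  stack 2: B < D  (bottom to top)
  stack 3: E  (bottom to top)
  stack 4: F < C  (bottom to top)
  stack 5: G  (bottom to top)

target: towers=[A; B/D; E; F/C; G] holding=H
         pickup(G) → towers=[A; B/D; E; F/C; H] holding=G
         pickup(A) → towers=[B/D; E; F/C; G; H] holding=A
         pickup(E) → towers=[A; B/D; F/C; G; H] holding=E
         pickup(H) → towers=[A; B/D; E; F/C; G] holding=H  ← match
     unstack(D, B) → towers=[A; B; E; F/C; G; H] holding=D
     unstack(C, F) → towers=[A; B/D; E; F; G; H] holding=C

pickup(H)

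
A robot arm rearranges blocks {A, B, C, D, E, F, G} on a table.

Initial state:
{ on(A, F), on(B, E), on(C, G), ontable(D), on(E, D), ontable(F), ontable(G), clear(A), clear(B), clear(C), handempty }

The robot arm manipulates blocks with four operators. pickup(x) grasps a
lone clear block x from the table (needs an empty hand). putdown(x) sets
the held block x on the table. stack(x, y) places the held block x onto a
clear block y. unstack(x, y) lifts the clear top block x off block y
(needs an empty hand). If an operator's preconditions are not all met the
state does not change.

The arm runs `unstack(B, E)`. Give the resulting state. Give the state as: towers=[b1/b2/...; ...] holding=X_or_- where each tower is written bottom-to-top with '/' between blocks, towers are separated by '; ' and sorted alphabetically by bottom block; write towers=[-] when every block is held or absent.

before: towers=[D/E/B; F/A; G/C] holding=-
pre[unstack(B, E)]: on(B,E) ✓, clear(B) ✓, handempty ✓
all met → apply unstack(B, E)
after:  towers=[D/E; F/A; G/C] holding=B

towers=[D/E; F/A; G/C] holding=B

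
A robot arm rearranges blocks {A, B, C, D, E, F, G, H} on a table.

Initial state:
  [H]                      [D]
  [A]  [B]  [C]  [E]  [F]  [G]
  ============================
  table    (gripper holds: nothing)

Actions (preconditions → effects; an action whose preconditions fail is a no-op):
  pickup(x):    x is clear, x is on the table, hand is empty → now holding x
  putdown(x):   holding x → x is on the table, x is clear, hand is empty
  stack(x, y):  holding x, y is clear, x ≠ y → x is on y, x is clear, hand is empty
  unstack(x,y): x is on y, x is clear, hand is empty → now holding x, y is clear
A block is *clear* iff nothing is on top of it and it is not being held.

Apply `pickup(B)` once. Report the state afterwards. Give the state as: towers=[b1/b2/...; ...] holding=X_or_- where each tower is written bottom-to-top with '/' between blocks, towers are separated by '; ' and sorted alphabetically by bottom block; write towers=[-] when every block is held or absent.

before: towers=[A/H; B; C; E; F; G/D] holding=-
pre[pickup(B)]: clear(B) ✓, ontable(B) ✓, handempty ✓
all met → apply pickup(B)
after:  towers=[A/H; C; E; F; G/D] holding=B

towers=[A/H; C; E; F; G/D] holding=B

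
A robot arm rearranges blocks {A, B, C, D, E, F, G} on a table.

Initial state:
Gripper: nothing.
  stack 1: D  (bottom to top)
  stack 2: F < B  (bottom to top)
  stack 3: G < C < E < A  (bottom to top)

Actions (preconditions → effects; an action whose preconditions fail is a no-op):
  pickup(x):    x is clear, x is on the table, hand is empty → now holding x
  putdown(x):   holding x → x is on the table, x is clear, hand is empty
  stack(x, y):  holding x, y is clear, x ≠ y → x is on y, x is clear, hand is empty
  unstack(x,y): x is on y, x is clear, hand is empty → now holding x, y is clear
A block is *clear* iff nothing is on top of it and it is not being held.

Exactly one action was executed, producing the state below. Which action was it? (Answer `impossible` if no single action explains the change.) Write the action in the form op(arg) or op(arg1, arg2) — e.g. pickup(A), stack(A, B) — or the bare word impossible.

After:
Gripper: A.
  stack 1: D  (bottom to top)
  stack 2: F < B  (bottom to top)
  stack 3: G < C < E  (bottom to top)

target: towers=[D; F/B; G/C/E] holding=A
     unstack(B, F) → towers=[D; F; G/C/E/A] holding=B
         pickup(D) → towers=[F/B; G/C/E/A] holding=D
     unstack(A, E) → towers=[D; F/B; G/C/E] holding=A  ← match

unstack(A, E)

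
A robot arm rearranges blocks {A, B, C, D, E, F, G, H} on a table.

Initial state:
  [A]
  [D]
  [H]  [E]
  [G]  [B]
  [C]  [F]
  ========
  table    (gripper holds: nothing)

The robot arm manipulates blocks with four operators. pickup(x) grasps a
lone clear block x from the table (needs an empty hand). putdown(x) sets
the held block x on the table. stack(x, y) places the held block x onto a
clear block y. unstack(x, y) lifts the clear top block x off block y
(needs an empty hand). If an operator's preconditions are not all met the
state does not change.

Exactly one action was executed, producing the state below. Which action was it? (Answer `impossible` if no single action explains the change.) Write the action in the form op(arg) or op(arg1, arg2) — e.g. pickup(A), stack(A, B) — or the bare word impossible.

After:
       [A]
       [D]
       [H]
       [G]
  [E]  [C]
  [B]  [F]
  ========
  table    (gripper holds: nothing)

impossible

target: towers=[B/E; F/C/G/H/D/A] holding=-
     unstack(A, D) → towers=[C/G/H/D; F/B/E] holding=A
     unstack(E, B) → towers=[C/G/H/D/A; F/B] holding=E
none of the 2 applicable actions match → impossible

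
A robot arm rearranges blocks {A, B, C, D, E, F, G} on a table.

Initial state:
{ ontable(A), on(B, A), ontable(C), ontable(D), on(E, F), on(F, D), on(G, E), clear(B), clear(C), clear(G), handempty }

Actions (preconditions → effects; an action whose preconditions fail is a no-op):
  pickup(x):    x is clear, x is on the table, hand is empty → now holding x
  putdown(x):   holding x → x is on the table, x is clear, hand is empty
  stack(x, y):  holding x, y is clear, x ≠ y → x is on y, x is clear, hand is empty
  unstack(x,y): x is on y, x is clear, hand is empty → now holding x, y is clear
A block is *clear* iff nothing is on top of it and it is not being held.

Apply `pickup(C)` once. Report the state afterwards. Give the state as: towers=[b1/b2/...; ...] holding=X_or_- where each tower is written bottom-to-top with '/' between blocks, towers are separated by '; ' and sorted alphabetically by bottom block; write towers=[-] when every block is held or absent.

before: towers=[A/B; C; D/F/E/G] holding=-
pre[pickup(C)]: clear(C) ok, ontable(C) ok, handempty ok
all met → apply pickup(C)
after:  towers=[A/B; D/F/E/G] holding=C

towers=[A/B; D/F/E/G] holding=C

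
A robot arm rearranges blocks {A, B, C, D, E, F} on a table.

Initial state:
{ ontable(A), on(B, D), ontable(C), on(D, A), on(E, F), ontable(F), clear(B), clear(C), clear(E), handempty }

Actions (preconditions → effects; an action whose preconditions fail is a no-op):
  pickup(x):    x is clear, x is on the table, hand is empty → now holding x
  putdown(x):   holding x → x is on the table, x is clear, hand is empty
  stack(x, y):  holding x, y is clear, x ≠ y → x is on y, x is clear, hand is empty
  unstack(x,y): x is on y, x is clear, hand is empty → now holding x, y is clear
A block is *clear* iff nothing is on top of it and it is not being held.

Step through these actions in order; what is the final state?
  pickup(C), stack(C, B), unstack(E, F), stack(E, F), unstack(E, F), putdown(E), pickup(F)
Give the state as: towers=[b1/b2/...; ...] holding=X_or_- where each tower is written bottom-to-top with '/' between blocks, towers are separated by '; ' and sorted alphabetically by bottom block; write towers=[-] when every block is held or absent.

towers=[A/D/B/C; E] holding=F

step 1 (pickup(C)): towers=[A/D/B; F/E] holding=C
step 2 (stack(C, B)): towers=[A/D/B/C; F/E] holding=-
step 3 (unstack(E, F)): towers=[A/D/B/C; F] holding=E
step 4 (stack(E, F)): towers=[A/D/B/C; F/E] holding=-
step 5 (unstack(E, F)): towers=[A/D/B/C; F] holding=E
step 6 (putdown(E)): towers=[A/D/B/C; E; F] holding=-
step 7 (pickup(F)): towers=[A/D/B/C; E] holding=F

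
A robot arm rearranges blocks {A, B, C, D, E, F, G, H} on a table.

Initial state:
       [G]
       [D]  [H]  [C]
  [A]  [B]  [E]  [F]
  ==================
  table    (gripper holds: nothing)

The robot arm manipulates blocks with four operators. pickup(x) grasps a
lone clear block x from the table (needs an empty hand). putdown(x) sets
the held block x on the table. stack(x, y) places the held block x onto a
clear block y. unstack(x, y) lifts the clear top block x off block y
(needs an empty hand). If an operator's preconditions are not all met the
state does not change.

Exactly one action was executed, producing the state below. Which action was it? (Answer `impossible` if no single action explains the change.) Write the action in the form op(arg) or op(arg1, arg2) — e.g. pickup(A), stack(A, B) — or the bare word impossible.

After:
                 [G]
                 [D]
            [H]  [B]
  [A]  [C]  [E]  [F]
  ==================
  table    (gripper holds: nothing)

impossible

target: towers=[A; C; E/H; F/B/D/G] holding=-
     unstack(G, D) → towers=[A; B/D; E/H; F/C] holding=G
         pickup(A) → towers=[B/D/G; E/H; F/C] holding=A
     unstack(H, E) → towers=[A; B/D/G; E; F/C] holding=H
     unstack(C, F) → towers=[A; B/D/G; E/H; F] holding=C
none of the 4 applicable actions match → impossible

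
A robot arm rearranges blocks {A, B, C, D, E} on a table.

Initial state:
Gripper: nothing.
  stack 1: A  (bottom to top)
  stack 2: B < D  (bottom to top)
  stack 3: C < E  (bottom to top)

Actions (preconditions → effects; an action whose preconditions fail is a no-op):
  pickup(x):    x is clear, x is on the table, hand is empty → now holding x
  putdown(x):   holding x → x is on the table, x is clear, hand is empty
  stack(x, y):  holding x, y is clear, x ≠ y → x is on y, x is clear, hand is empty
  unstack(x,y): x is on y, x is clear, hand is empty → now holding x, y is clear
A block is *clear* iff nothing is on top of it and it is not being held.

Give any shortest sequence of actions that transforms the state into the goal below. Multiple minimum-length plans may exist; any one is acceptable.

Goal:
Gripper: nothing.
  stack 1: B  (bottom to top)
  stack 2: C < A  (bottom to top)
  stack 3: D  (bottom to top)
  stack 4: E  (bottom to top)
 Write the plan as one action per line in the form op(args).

step 1 (unstack(D, B)): towers=[A; B; C/E] holding=D
step 2 (putdown(D)): towers=[A; B; C/E; D] holding=-
step 3 (unstack(E, C)): towers=[A; B; C; D] holding=E
step 4 (putdown(E)): towers=[A; B; C; D; E] holding=-
step 5 (pickup(A)): towers=[B; C; D; E] holding=A
step 6 (stack(A, C)): towers=[B; C/A; D; E] holding=-
goal check: towers=[B; C/A; D; E] holding=- — reached (length 6, optimal by BFS)

unstack(D, B)
putdown(D)
unstack(E, C)
putdown(E)
pickup(A)
stack(A, C)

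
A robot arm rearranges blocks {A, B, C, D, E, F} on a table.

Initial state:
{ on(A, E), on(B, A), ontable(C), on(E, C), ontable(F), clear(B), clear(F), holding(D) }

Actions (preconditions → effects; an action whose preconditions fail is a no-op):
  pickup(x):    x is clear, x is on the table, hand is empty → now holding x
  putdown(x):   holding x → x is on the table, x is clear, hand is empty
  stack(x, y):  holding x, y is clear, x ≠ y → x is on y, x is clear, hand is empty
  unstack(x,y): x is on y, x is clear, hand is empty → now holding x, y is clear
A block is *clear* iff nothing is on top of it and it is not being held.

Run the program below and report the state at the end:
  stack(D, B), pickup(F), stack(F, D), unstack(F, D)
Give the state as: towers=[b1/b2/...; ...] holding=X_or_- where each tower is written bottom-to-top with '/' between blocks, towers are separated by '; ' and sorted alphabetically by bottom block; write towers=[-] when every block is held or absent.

towers=[C/E/A/B/D] holding=F

step 1 (stack(D, B)): towers=[C/E/A/B/D; F] holding=-
step 2 (pickup(F)): towers=[C/E/A/B/D] holding=F
step 3 (stack(F, D)): towers=[C/E/A/B/D/F] holding=-
step 4 (unstack(F, D)): towers=[C/E/A/B/D] holding=F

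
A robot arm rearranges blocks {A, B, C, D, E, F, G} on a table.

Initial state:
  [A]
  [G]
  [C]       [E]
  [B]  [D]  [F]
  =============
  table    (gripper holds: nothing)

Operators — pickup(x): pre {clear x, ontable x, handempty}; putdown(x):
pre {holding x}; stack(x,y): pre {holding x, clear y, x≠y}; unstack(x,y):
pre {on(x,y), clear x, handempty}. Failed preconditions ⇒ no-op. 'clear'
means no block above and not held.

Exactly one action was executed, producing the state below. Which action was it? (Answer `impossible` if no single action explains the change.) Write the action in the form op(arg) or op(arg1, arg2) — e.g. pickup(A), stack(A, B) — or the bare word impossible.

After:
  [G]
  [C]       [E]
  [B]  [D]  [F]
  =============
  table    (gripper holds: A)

unstack(A, G)

target: towers=[B/C/G; D; F/E] holding=A
         pickup(D) → towers=[B/C/G/A; F/E] holding=D
     unstack(A, G) → towers=[B/C/G; D; F/E] holding=A  ← match
     unstack(E, F) → towers=[B/C/G/A; D; F] holding=E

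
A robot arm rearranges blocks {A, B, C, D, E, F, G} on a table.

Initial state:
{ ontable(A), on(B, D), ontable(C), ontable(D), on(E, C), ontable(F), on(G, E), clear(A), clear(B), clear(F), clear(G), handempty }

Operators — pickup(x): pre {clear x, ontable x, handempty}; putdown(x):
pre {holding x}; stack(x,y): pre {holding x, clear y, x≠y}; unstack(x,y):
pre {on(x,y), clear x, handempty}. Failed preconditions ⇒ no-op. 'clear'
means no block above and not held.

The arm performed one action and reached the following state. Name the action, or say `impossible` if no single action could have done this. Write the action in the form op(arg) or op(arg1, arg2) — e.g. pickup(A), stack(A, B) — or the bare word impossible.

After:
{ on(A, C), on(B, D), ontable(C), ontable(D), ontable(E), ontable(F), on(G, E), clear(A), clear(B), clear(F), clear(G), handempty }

target: towers=[C/A; D/B; E/G; F] holding=-
     unstack(B, D) → towers=[A; C/E/G; D; F] holding=B
         pickup(F) → towers=[A; C/E/G; D/B] holding=F
     unstack(G, E) → towers=[A; C/E; D/B; F] holding=G
         pickup(A) → towers=[C/E/G; D/B; F] holding=A
none of the 4 applicable actions match → impossible

impossible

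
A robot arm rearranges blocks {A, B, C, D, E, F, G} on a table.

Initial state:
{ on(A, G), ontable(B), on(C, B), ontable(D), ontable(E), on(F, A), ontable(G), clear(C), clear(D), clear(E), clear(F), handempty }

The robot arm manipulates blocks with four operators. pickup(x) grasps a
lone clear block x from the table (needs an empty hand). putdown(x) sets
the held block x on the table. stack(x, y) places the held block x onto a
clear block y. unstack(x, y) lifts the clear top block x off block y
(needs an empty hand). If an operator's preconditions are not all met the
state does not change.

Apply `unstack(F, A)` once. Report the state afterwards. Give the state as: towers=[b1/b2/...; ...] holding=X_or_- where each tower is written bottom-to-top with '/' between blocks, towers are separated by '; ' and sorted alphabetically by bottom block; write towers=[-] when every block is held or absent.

before: towers=[B/C; D; E; G/A/F] holding=-
pre[unstack(F, A)]: on(F,A) ok, clear(F) ok, handempty ok
all met → apply unstack(F, A)
after:  towers=[B/C; D; E; G/A] holding=F

towers=[B/C; D; E; G/A] holding=F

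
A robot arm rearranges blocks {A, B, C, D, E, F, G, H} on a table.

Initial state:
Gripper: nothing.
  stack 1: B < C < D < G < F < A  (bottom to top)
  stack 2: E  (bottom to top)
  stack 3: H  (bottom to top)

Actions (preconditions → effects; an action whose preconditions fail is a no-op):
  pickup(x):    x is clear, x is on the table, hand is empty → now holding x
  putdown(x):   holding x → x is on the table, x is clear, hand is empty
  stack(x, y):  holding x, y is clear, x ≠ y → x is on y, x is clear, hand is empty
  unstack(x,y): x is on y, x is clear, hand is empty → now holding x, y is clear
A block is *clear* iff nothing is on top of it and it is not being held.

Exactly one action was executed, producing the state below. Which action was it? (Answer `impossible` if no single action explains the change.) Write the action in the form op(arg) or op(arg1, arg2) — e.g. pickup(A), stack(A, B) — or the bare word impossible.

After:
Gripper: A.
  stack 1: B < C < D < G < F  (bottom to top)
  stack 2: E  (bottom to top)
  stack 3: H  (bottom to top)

unstack(A, F)

target: towers=[B/C/D/G/F; E; H] holding=A
     unstack(A, F) → towers=[B/C/D/G/F; E; H] holding=A  ← match
         pickup(E) → towers=[B/C/D/G/F/A; H] holding=E
         pickup(H) → towers=[B/C/D/G/F/A; E] holding=H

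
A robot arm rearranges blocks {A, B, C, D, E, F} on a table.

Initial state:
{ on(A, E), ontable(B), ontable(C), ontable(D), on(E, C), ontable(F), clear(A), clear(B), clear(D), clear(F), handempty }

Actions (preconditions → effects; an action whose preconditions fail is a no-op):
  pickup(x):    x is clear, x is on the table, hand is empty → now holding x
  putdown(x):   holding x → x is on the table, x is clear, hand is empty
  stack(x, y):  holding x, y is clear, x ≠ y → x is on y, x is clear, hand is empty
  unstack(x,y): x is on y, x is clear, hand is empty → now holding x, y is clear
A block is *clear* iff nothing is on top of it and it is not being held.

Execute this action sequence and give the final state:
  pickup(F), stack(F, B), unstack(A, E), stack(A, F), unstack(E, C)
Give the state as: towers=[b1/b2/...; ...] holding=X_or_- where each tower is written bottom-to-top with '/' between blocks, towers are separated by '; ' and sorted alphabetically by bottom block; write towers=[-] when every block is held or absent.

step 1 (pickup(F)): towers=[B; C/E/A; D] holding=F
step 2 (stack(F, B)): towers=[B/F; C/E/A; D] holding=-
step 3 (unstack(A, E)): towers=[B/F; C/E; D] holding=A
step 4 (stack(A, F)): towers=[B/F/A; C/E; D] holding=-
step 5 (unstack(E, C)): towers=[B/F/A; C; D] holding=E

towers=[B/F/A; C; D] holding=E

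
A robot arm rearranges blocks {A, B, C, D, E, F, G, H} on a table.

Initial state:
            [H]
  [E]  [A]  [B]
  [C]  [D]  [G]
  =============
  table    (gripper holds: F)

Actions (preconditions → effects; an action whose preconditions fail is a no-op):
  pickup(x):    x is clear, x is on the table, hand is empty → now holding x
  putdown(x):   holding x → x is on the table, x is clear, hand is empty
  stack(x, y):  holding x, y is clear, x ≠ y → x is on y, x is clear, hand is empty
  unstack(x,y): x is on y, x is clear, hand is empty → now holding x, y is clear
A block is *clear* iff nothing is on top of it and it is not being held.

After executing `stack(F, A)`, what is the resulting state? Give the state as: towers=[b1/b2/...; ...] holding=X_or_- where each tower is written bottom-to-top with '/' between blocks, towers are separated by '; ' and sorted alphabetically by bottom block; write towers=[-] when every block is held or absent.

towers=[C/E; D/A/F; G/B/H] holding=-

before: towers=[C/E; D/A; G/B/H] holding=F
pre[stack(F, A)]: holding(F) ✓, clear(A) ✓, F≠A ✓
all met → apply stack(F, A)
after:  towers=[C/E; D/A/F; G/B/H] holding=-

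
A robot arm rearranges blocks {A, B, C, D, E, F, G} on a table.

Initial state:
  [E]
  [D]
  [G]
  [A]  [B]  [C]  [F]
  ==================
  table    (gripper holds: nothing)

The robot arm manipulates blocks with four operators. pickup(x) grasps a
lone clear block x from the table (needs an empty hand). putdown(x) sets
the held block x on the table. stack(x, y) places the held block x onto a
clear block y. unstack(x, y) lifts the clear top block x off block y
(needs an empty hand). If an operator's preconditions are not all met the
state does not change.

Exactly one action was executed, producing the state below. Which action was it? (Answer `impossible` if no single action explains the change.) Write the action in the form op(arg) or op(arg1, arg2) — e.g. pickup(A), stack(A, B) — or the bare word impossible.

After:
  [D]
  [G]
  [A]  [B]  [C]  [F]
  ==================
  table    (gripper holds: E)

target: towers=[A/G/D; B; C; F] holding=E
         pickup(B) → towers=[A/G/D/E; C; F] holding=B
         pickup(F) → towers=[A/G/D/E; B; C] holding=F
     unstack(E, D) → towers=[A/G/D; B; C; F] holding=E  ← match
         pickup(C) → towers=[A/G/D/E; B; F] holding=C

unstack(E, D)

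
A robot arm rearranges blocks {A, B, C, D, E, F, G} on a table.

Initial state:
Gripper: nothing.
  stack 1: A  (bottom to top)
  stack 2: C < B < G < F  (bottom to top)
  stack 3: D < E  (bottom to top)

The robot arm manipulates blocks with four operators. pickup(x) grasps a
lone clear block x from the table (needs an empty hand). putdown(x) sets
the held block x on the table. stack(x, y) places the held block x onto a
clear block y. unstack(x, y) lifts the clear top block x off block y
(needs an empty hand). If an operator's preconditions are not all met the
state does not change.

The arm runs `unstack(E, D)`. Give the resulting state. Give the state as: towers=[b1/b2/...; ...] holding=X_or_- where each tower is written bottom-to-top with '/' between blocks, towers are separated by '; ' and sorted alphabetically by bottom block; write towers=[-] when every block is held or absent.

before: towers=[A; C/B/G/F; D/E] holding=-
pre[unstack(E, D)]: on(E,D) ✓, clear(E) ✓, handempty ✓
all met → apply unstack(E, D)
after:  towers=[A; C/B/G/F; D] holding=E

towers=[A; C/B/G/F; D] holding=E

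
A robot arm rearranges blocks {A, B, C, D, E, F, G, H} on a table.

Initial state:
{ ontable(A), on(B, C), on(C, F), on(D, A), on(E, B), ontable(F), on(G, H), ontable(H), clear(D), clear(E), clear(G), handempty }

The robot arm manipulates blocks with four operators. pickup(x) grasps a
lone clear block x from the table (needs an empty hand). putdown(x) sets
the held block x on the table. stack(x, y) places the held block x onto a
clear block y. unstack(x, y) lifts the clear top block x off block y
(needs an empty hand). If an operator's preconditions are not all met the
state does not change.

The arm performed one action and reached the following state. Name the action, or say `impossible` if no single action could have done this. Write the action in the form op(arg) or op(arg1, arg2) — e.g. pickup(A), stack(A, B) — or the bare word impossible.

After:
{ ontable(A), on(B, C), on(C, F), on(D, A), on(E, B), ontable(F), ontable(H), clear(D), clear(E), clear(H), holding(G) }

unstack(G, H)

target: towers=[A/D; F/C/B/E; H] holding=G
     unstack(G, H) → towers=[A/D; F/C/B/E; H] holding=G  ← match
     unstack(E, B) → towers=[A/D; F/C/B; H/G] holding=E
     unstack(D, A) → towers=[A; F/C/B/E; H/G] holding=D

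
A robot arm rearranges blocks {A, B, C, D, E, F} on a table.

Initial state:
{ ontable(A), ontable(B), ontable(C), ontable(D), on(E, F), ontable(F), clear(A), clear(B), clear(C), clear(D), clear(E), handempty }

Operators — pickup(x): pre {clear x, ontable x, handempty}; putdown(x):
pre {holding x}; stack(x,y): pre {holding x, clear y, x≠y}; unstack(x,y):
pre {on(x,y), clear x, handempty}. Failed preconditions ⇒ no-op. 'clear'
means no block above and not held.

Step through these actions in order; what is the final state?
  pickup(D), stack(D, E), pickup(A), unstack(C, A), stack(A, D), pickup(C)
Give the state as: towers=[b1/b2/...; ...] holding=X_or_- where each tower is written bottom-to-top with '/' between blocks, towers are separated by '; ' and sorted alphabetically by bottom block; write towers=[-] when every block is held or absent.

step 1 (pickup(D)): towers=[A; B; C; F/E] holding=D
step 2 (stack(D, E)): towers=[A; B; C; F/E/D] holding=-
step 3 (pickup(A)): towers=[B; C; F/E/D] holding=A
step 4 (unstack(C, A)) [no-op]: towers=[B; C; F/E/D] holding=A
step 5 (stack(A, D)): towers=[B; C; F/E/D/A] holding=-
step 6 (pickup(C)): towers=[B; F/E/D/A] holding=C

towers=[B; F/E/D/A] holding=C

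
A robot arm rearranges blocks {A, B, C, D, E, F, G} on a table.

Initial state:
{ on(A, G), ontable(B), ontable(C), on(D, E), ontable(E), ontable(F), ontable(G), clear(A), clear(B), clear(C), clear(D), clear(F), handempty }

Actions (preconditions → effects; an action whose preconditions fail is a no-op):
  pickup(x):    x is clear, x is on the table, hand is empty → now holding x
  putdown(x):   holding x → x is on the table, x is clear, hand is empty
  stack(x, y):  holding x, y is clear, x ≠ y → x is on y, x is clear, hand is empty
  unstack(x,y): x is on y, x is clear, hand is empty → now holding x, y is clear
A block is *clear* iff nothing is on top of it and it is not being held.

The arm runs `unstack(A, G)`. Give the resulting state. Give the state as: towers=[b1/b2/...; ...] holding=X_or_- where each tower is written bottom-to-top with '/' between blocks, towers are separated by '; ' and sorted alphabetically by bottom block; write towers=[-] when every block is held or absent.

towers=[B; C; E/D; F; G] holding=A

before: towers=[B; C; E/D; F; G/A] holding=-
pre[unstack(A, G)]: on(A,G) yes, clear(A) yes, handempty yes
all met → apply unstack(A, G)
after:  towers=[B; C; E/D; F; G] holding=A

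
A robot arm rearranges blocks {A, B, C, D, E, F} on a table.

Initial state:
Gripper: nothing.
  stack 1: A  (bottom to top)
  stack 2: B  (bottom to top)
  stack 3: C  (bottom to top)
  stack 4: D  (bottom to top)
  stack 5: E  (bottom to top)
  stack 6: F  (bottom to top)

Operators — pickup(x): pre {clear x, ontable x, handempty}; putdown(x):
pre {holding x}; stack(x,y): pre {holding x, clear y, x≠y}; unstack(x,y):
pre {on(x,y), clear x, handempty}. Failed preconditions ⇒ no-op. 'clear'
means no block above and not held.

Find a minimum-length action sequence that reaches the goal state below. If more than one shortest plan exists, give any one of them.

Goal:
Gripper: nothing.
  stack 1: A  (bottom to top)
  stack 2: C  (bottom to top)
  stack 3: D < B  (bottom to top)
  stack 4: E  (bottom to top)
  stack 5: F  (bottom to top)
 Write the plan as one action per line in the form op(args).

pickup(B)
stack(B, D)

step 1 (pickup(B)): towers=[A; C; D; E; F] holding=B
step 2 (stack(B, D)): towers=[A; C; D/B; E; F] holding=-
goal check: towers=[A; C; D/B; E; F] holding=- — reached (length 2, optimal by BFS)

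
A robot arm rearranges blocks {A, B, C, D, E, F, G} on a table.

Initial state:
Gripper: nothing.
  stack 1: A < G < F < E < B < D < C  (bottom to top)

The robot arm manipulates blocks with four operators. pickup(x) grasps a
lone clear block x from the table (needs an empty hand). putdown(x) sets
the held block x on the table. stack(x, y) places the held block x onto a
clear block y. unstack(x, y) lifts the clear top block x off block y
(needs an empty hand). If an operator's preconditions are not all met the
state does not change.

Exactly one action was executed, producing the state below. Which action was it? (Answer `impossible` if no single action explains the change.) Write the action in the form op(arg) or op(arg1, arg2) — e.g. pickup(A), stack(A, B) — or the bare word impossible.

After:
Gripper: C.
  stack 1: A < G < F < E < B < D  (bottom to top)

unstack(C, D)

target: towers=[A/G/F/E/B/D] holding=C
     unstack(C, D) → towers=[A/G/F/E/B/D] holding=C  ← match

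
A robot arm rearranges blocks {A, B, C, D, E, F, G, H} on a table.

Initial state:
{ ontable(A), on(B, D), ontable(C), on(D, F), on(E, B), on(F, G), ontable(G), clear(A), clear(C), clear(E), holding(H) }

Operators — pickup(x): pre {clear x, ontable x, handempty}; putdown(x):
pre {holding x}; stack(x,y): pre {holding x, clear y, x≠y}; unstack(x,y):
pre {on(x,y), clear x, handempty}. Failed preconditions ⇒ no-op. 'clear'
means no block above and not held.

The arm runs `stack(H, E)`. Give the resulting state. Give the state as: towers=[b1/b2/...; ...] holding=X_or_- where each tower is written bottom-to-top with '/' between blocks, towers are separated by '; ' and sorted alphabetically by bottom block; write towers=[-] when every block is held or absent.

towers=[A; C; G/F/D/B/E/H] holding=-

before: towers=[A; C; G/F/D/B/E] holding=H
pre[stack(H, E)]: holding(H) ✓, clear(E) ✓, H≠E ✓
all met → apply stack(H, E)
after:  towers=[A; C; G/F/D/B/E/H] holding=-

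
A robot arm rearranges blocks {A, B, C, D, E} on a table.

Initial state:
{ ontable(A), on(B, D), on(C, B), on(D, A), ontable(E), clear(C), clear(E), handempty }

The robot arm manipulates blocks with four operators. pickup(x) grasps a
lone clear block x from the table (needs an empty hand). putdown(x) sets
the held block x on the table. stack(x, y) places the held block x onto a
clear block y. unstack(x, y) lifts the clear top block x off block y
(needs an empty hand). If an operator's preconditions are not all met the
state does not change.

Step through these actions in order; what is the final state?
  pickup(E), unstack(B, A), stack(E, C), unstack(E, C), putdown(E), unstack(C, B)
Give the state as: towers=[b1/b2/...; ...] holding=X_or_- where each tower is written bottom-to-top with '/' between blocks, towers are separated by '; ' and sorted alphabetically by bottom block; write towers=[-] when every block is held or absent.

towers=[A/D/B; E] holding=C

step 1 (pickup(E)): towers=[A/D/B/C] holding=E
step 2 (unstack(B, A)) [no-op]: towers=[A/D/B/C] holding=E
step 3 (stack(E, C)): towers=[A/D/B/C/E] holding=-
step 4 (unstack(E, C)): towers=[A/D/B/C] holding=E
step 5 (putdown(E)): towers=[A/D/B/C; E] holding=-
step 6 (unstack(C, B)): towers=[A/D/B; E] holding=C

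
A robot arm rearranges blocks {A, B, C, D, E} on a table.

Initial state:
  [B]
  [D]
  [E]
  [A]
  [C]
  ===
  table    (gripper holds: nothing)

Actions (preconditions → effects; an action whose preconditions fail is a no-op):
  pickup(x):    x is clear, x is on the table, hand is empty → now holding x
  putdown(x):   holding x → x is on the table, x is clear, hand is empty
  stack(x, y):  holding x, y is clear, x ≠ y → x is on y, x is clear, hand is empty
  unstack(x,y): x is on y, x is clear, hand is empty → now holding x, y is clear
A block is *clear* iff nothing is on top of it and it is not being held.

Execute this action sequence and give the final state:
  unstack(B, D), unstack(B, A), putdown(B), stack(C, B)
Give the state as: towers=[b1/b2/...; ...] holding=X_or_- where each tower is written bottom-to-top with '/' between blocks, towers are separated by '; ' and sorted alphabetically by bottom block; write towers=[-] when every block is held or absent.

towers=[B; C/A/E/D] holding=-

step 1 (unstack(B, D)): towers=[C/A/E/D] holding=B
step 2 (unstack(B, A)) [no-op]: towers=[C/A/E/D] holding=B
step 3 (putdown(B)): towers=[B; C/A/E/D] holding=-
step 4 (stack(C, B)) [no-op]: towers=[B; C/A/E/D] holding=-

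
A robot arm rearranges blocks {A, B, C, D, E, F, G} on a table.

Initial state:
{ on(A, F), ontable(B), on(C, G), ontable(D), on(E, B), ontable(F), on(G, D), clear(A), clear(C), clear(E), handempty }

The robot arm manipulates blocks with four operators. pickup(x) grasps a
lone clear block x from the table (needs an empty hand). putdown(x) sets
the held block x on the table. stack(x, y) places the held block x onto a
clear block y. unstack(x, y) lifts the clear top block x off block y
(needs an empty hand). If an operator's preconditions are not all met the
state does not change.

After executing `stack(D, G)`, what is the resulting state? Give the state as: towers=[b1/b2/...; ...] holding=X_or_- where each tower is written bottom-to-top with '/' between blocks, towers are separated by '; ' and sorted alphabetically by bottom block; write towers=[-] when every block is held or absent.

before: towers=[B/E; D/G/C; F/A] holding=-
pre[stack(D, G)]: holding(D) fail, clear(G) fail, D≠G ok
holding(D), clear(G) unmet → stack(D, G) is a no-op
after:  towers=[B/E; D/G/C; F/A] holding=-

towers=[B/E; D/G/C; F/A] holding=-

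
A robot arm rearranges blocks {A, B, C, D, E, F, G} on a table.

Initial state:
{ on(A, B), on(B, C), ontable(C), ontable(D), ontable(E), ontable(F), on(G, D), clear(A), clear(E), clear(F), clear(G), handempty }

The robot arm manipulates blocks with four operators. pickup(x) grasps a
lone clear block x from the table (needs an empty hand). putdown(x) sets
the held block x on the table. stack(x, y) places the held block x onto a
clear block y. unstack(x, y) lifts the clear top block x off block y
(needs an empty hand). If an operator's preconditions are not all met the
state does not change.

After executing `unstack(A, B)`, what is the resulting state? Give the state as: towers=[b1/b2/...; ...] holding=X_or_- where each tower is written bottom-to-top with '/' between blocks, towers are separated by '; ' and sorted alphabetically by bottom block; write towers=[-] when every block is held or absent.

towers=[C/B; D/G; E; F] holding=A

before: towers=[C/B/A; D/G; E; F] holding=-
pre[unstack(A, B)]: on(A,B) ok, clear(A) ok, handempty ok
all met → apply unstack(A, B)
after:  towers=[C/B; D/G; E; F] holding=A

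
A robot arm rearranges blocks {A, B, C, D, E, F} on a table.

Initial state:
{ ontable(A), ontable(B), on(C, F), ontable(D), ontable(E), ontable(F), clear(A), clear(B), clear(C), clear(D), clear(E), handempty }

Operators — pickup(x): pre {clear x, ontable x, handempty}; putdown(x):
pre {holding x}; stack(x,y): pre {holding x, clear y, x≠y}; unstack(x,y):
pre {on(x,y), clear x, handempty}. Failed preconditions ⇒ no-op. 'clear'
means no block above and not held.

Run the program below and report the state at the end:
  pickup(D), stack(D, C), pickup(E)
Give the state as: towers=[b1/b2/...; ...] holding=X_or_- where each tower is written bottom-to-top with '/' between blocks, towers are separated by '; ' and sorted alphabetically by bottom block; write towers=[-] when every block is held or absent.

step 1 (pickup(D)): towers=[A; B; E; F/C] holding=D
step 2 (stack(D, C)): towers=[A; B; E; F/C/D] holding=-
step 3 (pickup(E)): towers=[A; B; F/C/D] holding=E

towers=[A; B; F/C/D] holding=E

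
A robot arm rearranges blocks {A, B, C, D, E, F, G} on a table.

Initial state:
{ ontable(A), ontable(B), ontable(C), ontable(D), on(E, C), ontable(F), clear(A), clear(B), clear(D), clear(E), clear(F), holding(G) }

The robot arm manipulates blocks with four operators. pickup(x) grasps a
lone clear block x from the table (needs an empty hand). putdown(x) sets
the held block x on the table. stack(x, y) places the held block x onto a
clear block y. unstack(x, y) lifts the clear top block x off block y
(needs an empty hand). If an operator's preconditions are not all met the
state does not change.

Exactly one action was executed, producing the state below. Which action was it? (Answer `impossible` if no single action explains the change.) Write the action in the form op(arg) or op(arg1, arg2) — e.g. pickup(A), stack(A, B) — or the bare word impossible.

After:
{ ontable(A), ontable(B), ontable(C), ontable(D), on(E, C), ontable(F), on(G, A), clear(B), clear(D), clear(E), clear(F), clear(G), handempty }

stack(G, A)

target: towers=[A/G; B; C/E; D; F] holding=-
        putdown(G) → towers=[A; B; C/E; D; F; G] holding=-
       stack(G, B) → towers=[A; B/G; C/E; D; F] holding=-
       stack(G, F) → towers=[A; B; C/E; D; F/G] holding=-
       stack(G, D) → towers=[A; B; C/E; D/G; F] holding=-
       stack(G, A) → towers=[A/G; B; C/E; D; F] holding=-  ← match
       stack(G, E) → towers=[A; B; C/E/G; D; F] holding=-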